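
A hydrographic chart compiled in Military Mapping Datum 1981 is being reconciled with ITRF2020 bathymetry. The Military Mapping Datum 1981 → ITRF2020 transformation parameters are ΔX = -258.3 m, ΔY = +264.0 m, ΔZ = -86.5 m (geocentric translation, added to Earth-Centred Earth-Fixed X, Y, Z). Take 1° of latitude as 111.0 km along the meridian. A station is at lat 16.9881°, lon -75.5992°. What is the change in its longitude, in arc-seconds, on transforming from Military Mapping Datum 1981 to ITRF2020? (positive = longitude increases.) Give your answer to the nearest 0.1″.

Δλ = -6.3″

sin φ = 0.292173, cos φ = 0.956365, sin λ = -0.968580, cos λ = 0.248703.
East component: ΔE = −sin λ·ΔX + cos λ·ΔY = −(-0.968580)(-258.3) + (0.248703)(264.0) = -184.53 m.
1° of latitude spans 111000 m; at latitude φ, 1° of longitude spans that × cos φ = 106156.6 m, so Δλ = -184.53 / 106156.6 × 3600 = -6.258″.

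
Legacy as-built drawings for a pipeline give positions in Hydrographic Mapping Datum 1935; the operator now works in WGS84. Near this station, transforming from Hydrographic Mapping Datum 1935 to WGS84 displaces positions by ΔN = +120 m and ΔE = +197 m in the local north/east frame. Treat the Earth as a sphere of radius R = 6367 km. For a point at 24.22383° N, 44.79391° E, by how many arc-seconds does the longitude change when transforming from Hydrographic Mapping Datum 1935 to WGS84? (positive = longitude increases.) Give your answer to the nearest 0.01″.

At latitude 24.22383°, cos φ = 0.911950.
One radian of longitude at latitude φ spans R cos φ, so Δλ = ΔE / (R cos φ) = 197.0 / (6367000 × 0.911950) = 3.3928e-05 rad = 6.998″.

Δλ = 7.00″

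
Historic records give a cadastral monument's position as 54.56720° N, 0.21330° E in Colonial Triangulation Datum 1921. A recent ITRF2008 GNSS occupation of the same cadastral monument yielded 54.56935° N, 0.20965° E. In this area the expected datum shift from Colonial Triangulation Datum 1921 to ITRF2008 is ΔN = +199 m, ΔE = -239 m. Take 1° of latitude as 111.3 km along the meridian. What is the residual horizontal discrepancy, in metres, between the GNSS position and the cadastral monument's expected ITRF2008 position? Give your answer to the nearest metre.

Observed coordinate differences: Δφ = +0.00215°, Δλ = -0.00365°.
Converting to metres (1° lat = 111300 m, cos φ = 0.579748): observed ΔN = 239.3 m, observed ΔE = -235.5 m.
Subtracting the expected shift leaves a residual of 239.3 − (199) = 40.3 m north and -235.5 − (-239) = 3.5 m east.
Residual distance = √(40.3² + 3.5²) = 40.4 m.

40 m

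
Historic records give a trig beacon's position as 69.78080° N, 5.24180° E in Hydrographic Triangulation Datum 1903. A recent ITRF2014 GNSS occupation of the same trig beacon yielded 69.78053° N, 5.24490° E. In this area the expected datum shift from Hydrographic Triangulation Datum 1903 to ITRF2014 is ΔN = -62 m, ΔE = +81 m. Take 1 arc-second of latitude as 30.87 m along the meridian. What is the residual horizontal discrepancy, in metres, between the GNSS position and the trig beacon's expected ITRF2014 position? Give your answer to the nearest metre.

50 m

Observed coordinate differences: Δφ = -0.00027°, Δλ = +0.00310°.
Converting to metres (1° lat = 111132 m, cos φ = 0.345613): observed ΔN = -30.0 m, observed ΔE = 119.1 m.
Subtracting the expected shift leaves a residual of -30.0 − (-62) = 32.0 m north and 119.1 − (81) = 38.1 m east.
Residual distance = √(32.0² + 38.1²) = 49.7 m.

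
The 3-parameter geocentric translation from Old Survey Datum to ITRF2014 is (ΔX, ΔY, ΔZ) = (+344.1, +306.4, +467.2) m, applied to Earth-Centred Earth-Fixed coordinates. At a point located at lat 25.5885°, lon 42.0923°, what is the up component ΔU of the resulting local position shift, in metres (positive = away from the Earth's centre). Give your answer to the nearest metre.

The local up (radial) axis is (cos φ cos λ, cos φ sin λ, sin φ), giving ΔU = 230.300 + 185.244 + 201.786 = 617.33 m.

ΔU = 617 m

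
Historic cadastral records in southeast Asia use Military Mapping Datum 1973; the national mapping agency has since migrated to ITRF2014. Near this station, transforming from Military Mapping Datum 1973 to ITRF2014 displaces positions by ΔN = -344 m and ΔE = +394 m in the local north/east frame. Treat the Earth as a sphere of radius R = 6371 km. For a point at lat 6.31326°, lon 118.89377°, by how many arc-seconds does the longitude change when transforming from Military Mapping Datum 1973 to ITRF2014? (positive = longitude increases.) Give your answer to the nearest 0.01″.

Δλ = 12.83″

At latitude 6.31326°, cos φ = 0.993936.
One radian of longitude at latitude φ spans R cos φ, so Δλ = ΔE / (R cos φ) = 394.0 / (6371000 × 0.993936) = 6.2220e-05 rad = 12.834″.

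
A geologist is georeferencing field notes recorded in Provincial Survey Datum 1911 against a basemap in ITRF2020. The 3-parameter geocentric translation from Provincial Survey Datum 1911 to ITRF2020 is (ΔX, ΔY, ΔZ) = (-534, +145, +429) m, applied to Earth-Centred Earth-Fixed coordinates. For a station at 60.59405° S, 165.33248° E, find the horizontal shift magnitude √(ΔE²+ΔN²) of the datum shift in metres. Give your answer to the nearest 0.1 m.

692.7 m

At φ = -60.59405°, λ = 165.33248°: sin φ = -0.871163, cos φ = 0.490994, sin λ = 0.253210, cos λ = -0.967411.
ΔE = −sin λ·ΔX + cos λ·ΔY = −(0.253210)·(-534) + (-0.967411)·(145) = -5.06 m.
ΔN = −sin φ cos λ·ΔX − sin φ sin λ·ΔY + cos φ·ΔZ = −(-0.871163)(-0.967411)(-534) − (-0.871163)(0.253210)(145) + (0.490994)(429) = 692.66 m.
Horizontal magnitude = √(ΔE² + ΔN²) = √((-5.06)² + 692.66²) = 692.68 m.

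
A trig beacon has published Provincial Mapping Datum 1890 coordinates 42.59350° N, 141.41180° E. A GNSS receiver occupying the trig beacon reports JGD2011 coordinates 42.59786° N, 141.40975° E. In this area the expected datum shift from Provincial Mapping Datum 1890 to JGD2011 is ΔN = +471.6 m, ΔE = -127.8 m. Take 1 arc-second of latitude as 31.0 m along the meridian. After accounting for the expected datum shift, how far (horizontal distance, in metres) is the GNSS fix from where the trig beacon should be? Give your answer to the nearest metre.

43 m

Observed coordinate differences: Δφ = +0.00436°, Δλ = -0.00205°.
Converting to metres (1° lat = 111600 m, cos φ = 0.736174): observed ΔN = 486.6 m, observed ΔE = -168.4 m.
Subtracting the expected shift leaves a residual of 486.6 − (471.6) = 15.0 m north and -168.4 − (-127.8) = -40.6 m east.
Residual distance = √(15.0² + (-40.6)²) = 43.3 m.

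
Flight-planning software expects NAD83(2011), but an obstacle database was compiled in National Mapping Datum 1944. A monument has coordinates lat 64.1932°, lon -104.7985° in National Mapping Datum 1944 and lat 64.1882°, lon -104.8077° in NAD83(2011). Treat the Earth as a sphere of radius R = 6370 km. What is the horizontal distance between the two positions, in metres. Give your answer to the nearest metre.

712 m

Δφ = 64.1882° − 64.1932° = -0.0050°; Δλ = -104.8077° − -104.7985° = -0.0092°.
1° along a meridian = πR/180 = 111177 m.
ΔN = Δφ × 111177 = -555.9 m; ΔE = Δλ × 111177 × cos(64.1932°) = -0.0092 × 111177 × 0.435338 = -445.3 m.
Distance = √(ΔE² + ΔN²) = √((-445.3)² + (-555.9)²) = 712.2 m.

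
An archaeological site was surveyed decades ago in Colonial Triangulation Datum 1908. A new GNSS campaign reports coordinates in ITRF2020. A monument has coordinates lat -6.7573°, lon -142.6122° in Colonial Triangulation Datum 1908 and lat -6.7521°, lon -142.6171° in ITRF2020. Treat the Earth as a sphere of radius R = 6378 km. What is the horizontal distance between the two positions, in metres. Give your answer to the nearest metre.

793 m

Δφ = -6.7521° − -6.7573° = +0.0052°; Δλ = -142.6171° − -142.6122° = -0.0049°.
1° along a meridian = πR/180 = 111317 m.
ΔN = Δφ × 111317 = 578.8 m; ΔE = Δλ × 111317 × cos(-6.7573°) = -0.0049 × 111317 × 0.993053 = -541.7 m.
Distance = √(ΔE² + ΔN²) = √((-541.7)² + 578.8²) = 792.8 m.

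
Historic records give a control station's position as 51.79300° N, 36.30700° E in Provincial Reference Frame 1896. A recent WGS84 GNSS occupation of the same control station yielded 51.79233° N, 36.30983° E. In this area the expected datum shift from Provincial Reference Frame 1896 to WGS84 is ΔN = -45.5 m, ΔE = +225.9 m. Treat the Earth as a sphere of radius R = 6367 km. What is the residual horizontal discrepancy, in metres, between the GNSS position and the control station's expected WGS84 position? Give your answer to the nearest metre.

43 m

Observed coordinate differences: Δφ = -0.00067°, Δλ = +0.00283°.
Converting to metres (1° lat = 111125 m, cos φ = 0.618504): observed ΔN = -74.5 m, observed ΔE = 194.5 m.
Subtracting the expected shift leaves a residual of -74.5 − (-45.5) = -29.0 m north and 194.5 − (225.9) = -31.4 m east.
Residual distance = √((-29.0)² + (-31.4)²) = 42.7 m.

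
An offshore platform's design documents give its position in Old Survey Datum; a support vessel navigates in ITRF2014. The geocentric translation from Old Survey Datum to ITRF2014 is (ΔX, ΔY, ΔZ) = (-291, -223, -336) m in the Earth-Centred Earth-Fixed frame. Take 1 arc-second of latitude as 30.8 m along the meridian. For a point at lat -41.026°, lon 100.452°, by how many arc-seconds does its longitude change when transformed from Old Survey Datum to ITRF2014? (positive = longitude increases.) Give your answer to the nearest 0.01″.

Δλ = 14.06″

sin φ = -0.656401, cos φ = 0.754412, sin λ = 0.983407, cos λ = -0.181412.
East component: ΔE = −sin λ·ΔX + cos λ·ΔY = −(0.983407)(-291) + (-0.181412)(-223) = 326.63 m.
1° of latitude spans 3600 × 30.80 = 110880 m; at latitude φ, 1° of longitude spans that × cos φ = 83649.2 m, so Δλ = 326.63 / 83649.2 × 3600 = 14.057″.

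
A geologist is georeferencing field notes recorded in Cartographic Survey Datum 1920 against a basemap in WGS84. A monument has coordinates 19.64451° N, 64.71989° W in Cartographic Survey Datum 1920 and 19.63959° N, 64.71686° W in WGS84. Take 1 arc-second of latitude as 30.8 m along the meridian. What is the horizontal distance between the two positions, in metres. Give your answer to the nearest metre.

631 m

Δφ = 19.63959° − 19.64451° = -0.00492°; Δλ = -64.71686° − -64.71989° = +0.00303°.
1° of latitude = 3600 × 30.80 = 110880 m.
ΔN = Δφ × 110880 = -545.5 m; ΔE = Δλ × 110880 × cos(19.64451°) = +0.00303 × 110880 × 0.941797 = 316.4 m.
Distance = √(ΔE² + ΔN²) = √(316.4² + (-545.5)²) = 630.6 m.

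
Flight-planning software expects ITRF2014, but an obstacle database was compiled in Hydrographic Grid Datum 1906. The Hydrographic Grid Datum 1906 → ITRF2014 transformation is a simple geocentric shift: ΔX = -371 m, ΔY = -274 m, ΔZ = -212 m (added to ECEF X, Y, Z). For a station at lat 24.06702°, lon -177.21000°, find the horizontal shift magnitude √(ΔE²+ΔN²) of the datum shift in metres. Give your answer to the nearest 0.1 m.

433.5 m

The local east axis at (φ, λ) is (−sin λ, cos λ, 0), so ΔE = −sin(-177.21000°)·(-371) + cos(-177.21000°)·(-274) = 255.62 m.
The local north axis is (−sin φ cos λ, −sin φ sin λ, cos φ), giving ΔN = -151.116 − 5.439 − 193.571 = -350.13 m.
Horizontal magnitude = √(ΔE² + ΔN²) = √(255.62² + (-350.13)²) = 433.51 m.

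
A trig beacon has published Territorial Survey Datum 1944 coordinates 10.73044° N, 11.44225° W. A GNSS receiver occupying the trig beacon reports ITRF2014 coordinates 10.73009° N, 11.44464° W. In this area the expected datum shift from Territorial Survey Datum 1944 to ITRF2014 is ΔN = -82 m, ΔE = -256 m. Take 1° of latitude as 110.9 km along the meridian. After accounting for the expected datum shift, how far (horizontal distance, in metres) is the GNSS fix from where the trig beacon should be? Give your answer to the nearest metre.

Observed coordinate differences: Δφ = -0.00035°, Δλ = -0.00239°.
Converting to metres (1° lat = 110900 m, cos φ = 0.982514): observed ΔN = -38.8 m, observed ΔE = -260.4 m.
Subtracting the expected shift leaves a residual of -38.8 − (-82) = 43.2 m north and -260.4 − (-256) = -4.4 m east.
Residual distance = √(43.2² + (-4.4)²) = 43.4 m.

43 m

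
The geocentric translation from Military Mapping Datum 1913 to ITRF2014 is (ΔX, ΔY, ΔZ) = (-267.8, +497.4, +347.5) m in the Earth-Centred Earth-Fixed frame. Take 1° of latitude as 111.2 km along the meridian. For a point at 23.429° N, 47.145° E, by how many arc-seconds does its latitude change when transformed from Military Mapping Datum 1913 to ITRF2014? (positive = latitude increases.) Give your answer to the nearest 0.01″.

Δφ = 7.97″

sin φ = 0.397612, cos φ = 0.917553, sin λ = 0.733077, cos λ = 0.680145.
North component: ΔN = −sin φ cos λ·ΔX − sin φ sin λ·ΔY + cos φ·ΔZ = −(0.397612)(0.680145)(-267.8) − (0.397612)(0.733077)(497.4) + (0.917553)(347.5) = 246.29 m.
1° of latitude spans 111200 m, so Δφ = 246.29 / 111200 × 3600 = 7.973″.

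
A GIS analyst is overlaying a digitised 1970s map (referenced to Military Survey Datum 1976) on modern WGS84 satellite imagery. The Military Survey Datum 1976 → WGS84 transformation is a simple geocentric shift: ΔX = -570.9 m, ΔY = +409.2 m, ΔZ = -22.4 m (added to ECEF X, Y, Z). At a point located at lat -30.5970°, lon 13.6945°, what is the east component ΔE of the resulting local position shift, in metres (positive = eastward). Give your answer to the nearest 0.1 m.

ΔE = 532.7 m

At φ = -30.5970°, λ = 13.6945°: sin φ = -0.508996, cos φ = 0.860769, sin λ = 0.236745, cos λ = 0.971572.
ΔE = −sin λ·ΔX + cos λ·ΔY = −(0.236745)·(-570.9) + (0.971572)·(409.2) = 532.72 m.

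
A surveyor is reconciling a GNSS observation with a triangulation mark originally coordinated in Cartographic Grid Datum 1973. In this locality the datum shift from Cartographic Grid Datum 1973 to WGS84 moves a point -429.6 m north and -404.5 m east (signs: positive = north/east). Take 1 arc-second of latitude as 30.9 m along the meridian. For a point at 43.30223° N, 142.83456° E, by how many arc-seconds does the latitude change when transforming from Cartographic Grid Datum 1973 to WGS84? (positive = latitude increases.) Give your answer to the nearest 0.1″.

1″ of latitude = 30.90 m, so Δφ = -429.6 / 30.90 = -13.903″.

Δφ = -13.9″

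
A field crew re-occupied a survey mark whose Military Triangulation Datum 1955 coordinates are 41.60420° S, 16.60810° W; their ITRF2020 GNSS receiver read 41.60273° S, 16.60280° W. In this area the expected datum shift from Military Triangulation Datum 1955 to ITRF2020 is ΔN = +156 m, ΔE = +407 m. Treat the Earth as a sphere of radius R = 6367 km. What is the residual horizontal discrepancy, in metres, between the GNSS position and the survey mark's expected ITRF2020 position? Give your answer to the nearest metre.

34 m

Observed coordinate differences: Δφ = +0.00147°, Δλ = +0.00530°.
Converting to metres (1° lat = 111125 m, cos φ = 0.747749): observed ΔN = 163.4 m, observed ΔE = 440.4 m.
Subtracting the expected shift leaves a residual of 163.4 − (156) = 7.4 m north and 440.4 − (407) = 33.4 m east.
Residual distance = √(7.4² + 33.4²) = 34.2 m.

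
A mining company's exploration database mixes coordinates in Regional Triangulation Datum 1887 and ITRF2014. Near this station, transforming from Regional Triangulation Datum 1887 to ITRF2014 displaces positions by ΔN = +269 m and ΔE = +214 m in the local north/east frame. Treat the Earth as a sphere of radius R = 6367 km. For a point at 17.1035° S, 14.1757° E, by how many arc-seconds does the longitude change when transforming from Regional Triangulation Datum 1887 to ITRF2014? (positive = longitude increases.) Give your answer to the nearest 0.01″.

At latitude -17.1035°, cos φ = 0.955775.
One radian of longitude at latitude φ spans R cos φ, so Δλ = ΔE / (R cos φ) = 214.0 / (6367000 × 0.955775) = 3.5166e-05 rad = 7.254″.

Δλ = 7.25″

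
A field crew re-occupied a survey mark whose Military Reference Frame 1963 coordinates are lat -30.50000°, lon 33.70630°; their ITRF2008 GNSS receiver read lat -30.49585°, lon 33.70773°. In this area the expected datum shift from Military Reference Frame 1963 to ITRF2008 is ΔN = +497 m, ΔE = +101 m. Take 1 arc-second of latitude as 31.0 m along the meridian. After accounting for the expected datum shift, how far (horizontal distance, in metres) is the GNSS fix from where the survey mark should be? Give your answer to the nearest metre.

50 m

Observed coordinate differences: Δφ = +0.00415°, Δλ = +0.00143°.
Converting to metres (1° lat = 111600 m, cos φ = 0.861629): observed ΔN = 463.1 m, observed ΔE = 137.5 m.
Subtracting the expected shift leaves a residual of 463.1 − (497) = -33.9 m north and 137.5 − (101) = 36.5 m east.
Residual distance = √((-33.9)² + 36.5²) = 49.8 m.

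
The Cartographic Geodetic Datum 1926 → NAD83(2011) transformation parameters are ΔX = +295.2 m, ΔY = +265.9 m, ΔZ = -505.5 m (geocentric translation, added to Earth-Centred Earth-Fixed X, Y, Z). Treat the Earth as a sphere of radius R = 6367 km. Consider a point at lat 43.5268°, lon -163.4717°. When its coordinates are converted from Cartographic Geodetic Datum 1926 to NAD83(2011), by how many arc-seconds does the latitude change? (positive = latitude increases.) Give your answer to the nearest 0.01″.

Δφ = -3.87″

sin φ = 0.688694, cos φ = 0.725052, sin λ = -0.284489, cos λ = -0.958679.
North component: ΔN = −sin φ cos λ·ΔX − sin φ sin λ·ΔY + cos φ·ΔZ = −(0.688694)(-0.958679)(295.2) − (0.688694)(-0.284489)(265.9) + (0.725052)(-505.5) = -119.52 m.
1° of latitude spans πR/180 = 111125 m, so Δφ = -119.52 / 111125 × 3600 = -3.872″.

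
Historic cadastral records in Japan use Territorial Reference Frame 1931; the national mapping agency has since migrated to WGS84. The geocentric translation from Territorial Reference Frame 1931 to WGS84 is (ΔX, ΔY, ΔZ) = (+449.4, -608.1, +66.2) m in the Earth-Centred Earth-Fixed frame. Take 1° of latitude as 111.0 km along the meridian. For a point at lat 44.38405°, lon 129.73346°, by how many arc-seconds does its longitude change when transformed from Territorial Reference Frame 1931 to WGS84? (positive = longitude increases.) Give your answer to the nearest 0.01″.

sin φ = 0.699464, cos φ = 0.714667, sin λ = 0.769026, cos λ = -0.639217.
East component: ΔE = −sin λ·ΔX + cos λ·ΔY = −(0.769026)(449.4) + (-0.639217)(-608.1) = 43.11 m.
1° of latitude spans 111000 m; at latitude φ, 1° of longitude spans that × cos φ = 79328.1 m, so Δλ = 43.11 / 79328.1 × 3600 = 1.956″.

Δλ = 1.96″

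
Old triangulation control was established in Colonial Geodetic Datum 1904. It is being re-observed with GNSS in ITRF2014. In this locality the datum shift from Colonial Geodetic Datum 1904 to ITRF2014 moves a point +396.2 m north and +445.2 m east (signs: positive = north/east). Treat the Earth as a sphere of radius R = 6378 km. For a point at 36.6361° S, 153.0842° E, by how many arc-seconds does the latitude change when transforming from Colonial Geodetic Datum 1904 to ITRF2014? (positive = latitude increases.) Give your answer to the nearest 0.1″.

Δφ = 12.8″

On a sphere of radius R, 1 rad of latitude = R, so Δφ = ΔN / R = 396.2 / 6378000 = 6.2120e-05 rad = 12.813″.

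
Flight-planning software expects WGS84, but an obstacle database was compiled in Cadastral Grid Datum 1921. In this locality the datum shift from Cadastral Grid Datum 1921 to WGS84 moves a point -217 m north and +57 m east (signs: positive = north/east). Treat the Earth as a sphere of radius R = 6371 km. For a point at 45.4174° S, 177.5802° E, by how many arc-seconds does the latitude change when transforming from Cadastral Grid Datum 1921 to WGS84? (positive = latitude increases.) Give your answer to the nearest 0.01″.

Δφ = -7.03″

On a sphere of radius R, 1 rad of latitude = R, so Δφ = ΔN / R = -217.0 / 6371000 = -3.4061e-05 rad = -7.026″.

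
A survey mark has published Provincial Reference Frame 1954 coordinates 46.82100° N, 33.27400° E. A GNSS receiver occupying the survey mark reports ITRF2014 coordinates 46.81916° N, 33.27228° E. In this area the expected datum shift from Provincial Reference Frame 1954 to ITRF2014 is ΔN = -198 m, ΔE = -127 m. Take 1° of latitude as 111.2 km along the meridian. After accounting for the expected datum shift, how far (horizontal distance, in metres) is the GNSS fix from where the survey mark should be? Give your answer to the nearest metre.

8 m

Observed coordinate differences: Δφ = -0.00184°, Δλ = -0.00172°.
Converting to metres (1° lat = 111200 m, cos φ = 0.684280): observed ΔN = -204.6 m, observed ΔE = -130.9 m.
Subtracting the expected shift leaves a residual of -204.6 − (-198) = -6.6 m north and -130.9 − (-127) = -3.9 m east.
Residual distance = √((-6.6)² + (-3.9)²) = 7.7 m.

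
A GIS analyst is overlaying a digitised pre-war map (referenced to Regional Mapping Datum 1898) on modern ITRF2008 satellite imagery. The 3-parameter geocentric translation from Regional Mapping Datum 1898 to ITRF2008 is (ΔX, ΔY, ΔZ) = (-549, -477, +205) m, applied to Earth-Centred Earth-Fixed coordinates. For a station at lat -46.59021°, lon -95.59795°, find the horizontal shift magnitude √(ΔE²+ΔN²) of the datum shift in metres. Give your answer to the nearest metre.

725 m

The local east axis at (φ, λ) is (−sin λ, cos λ, 0), so ΔE = −sin(-95.59795°)·(-549) + cos(-95.59795°)·(-477) = -499.85 m.
The local north axis is (−sin φ cos λ, −sin φ sin λ, cos φ), giving ΔN = 38.904 + 344.868 + 140.878 = 524.65 m.
Horizontal magnitude = √(ΔE² + ΔN²) = √((-499.85)² + 524.65²) = 724.64 m.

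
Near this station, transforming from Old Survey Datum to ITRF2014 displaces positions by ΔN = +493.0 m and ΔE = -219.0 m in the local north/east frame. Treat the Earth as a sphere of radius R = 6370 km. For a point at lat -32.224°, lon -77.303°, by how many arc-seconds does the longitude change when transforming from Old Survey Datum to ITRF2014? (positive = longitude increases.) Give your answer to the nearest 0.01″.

At latitude -32.224°, cos φ = 0.845970.
One radian of longitude at latitude φ spans R cos φ, so Δλ = ΔE / (R cos φ) = -219.0 / (6370000 × 0.845970) = -4.0640e-05 rad = -8.383″.

Δλ = -8.38″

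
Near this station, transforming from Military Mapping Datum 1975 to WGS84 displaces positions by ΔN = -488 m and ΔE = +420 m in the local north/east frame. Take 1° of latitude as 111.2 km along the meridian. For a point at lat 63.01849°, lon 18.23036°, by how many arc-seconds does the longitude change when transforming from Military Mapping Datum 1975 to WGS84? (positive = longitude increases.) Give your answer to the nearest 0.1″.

At latitude 63.01849°, cos φ = 0.453703.
1° of longitude at this latitude = 111.2 × cos φ = 50.45 km, so Δλ = 420.0 / 50451.8 = 0.0083248° = 29.969″.

Δλ = 30.0″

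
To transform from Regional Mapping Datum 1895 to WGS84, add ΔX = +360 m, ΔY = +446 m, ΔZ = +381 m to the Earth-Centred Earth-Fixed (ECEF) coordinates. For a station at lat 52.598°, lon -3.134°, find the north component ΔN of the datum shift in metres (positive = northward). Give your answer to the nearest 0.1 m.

ΔN = -34.8 m

At φ = 52.598°, λ = -3.134°: sin φ = 0.794393, cos φ = 0.607404, sin λ = -0.054671, cos λ = 0.998504.
ΔN = −sin φ cos λ·ΔX − sin φ sin λ·ΔY + cos φ·ΔZ = −(0.794393)(0.998504)(360) − (0.794393)(-0.054671)(446) + (0.607404)(381) = -34.76 m.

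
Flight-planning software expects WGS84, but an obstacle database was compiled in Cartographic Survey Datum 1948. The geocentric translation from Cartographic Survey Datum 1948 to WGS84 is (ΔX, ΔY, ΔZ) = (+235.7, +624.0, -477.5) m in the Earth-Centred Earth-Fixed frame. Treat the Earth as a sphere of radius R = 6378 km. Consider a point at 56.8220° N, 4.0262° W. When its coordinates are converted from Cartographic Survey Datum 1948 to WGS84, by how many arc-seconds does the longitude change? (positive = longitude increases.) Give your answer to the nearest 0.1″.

Δλ = 37.8″

sin φ = 0.836975, cos φ = 0.547242, sin λ = -0.070213, cos λ = 0.997532.
East component: ΔE = −sin λ·ΔX + cos λ·ΔY = −(-0.070213)(235.7) + (0.997532)(624.0) = 639.01 m.
1° of latitude spans πR/180 = 111317 m; at latitude φ, 1° of longitude spans that × cos φ = 60917.4 m, so Δλ = 639.01 / 60917.4 × 3600 = 37.763″.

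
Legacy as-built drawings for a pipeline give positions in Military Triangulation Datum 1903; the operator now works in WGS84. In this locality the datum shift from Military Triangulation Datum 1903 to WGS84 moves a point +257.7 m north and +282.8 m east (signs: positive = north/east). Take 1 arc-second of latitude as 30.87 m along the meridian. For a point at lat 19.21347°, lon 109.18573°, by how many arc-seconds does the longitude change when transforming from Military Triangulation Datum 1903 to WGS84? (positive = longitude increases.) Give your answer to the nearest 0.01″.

At latitude 19.21347°, cos φ = 0.944299.
1″ of longitude at this latitude = 30.87 × cos φ = 29.1505 m, so Δλ = 282.8 / 29.1505 = 9.701″.

Δλ = 9.70″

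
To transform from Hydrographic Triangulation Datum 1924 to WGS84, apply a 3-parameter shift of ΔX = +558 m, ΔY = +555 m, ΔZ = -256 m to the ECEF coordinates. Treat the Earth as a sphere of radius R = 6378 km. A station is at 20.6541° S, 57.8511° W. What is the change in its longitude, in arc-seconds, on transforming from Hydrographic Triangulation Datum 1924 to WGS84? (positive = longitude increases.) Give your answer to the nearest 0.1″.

Δλ = 26.5″

sin φ = -0.352725, cos φ = 0.935727, sin λ = -0.846668, cos λ = 0.532121.
East component: ΔE = −sin λ·ΔX + cos λ·ΔY = −(-0.846668)(558) + (0.532121)(555) = 767.77 m.
1° of latitude spans πR/180 = 111317 m; at latitude φ, 1° of longitude spans that × cos φ = 104162.4 m, so Δλ = 767.77 / 104162.4 × 3600 = 26.535″.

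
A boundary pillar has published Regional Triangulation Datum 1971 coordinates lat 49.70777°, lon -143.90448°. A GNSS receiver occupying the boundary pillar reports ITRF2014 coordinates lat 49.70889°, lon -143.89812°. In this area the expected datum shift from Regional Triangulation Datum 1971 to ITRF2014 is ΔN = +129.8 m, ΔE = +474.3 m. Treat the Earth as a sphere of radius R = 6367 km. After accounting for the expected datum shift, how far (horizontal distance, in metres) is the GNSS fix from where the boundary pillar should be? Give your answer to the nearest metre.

Observed coordinate differences: Δφ = +0.00112°, Δλ = +0.00636°.
Converting to metres (1° lat = 111125 m, cos φ = 0.646686): observed ΔN = 124.5 m, observed ΔE = 457.0 m.
Subtracting the expected shift leaves a residual of 124.5 − (129.8) = -5.3 m north and 457.0 − (474.3) = -17.3 m east.
Residual distance = √((-5.3)² + (-17.3)²) = 18.1 m.

18 m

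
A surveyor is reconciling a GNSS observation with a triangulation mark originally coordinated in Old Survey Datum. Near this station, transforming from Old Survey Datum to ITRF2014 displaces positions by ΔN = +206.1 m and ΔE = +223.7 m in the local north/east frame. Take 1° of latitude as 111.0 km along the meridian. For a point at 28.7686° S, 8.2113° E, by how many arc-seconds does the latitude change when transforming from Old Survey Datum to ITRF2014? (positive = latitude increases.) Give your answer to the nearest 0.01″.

1° of latitude = 111.0 km, so Δφ = 206.1 / 111000 = 0.0018568° = 6.684″.

Δφ = 6.68″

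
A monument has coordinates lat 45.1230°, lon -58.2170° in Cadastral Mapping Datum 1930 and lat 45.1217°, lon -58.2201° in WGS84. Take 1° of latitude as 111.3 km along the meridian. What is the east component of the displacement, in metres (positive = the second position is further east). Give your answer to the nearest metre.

Δφ = 45.1217° − 45.1230° = -0.0013°; Δλ = -58.2201° − -58.2170° = -0.0031°.
ΔN = Δφ × 111300 = -144.7 m; ΔE = Δλ × 111300 × cos(45.1230°) = -0.0031 × 111300 × 0.705587 = -243.4 m.

ΔE = -243 m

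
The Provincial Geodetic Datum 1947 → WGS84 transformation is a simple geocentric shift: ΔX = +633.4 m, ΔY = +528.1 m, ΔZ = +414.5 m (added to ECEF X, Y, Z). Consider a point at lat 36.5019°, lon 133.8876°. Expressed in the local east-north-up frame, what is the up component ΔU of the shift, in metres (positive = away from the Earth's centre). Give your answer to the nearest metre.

ΔU = 200 m

The local up (radial) axis is (cos φ cos λ, cos φ sin λ, sin φ), giving ΔU = -352.966 + 305.942 + 246.565 = 199.54 m.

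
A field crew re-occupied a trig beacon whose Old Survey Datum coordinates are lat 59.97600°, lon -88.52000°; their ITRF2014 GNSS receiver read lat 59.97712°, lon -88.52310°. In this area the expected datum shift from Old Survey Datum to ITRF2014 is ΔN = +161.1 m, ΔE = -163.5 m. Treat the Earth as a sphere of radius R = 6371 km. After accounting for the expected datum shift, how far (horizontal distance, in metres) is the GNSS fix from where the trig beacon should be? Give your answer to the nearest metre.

38 m

Observed coordinate differences: Δφ = +0.00112°, Δλ = -0.00310°.
Converting to metres (1° lat = 111195 m, cos φ = 0.500363): observed ΔN = 124.5 m, observed ΔE = -172.5 m.
Subtracting the expected shift leaves a residual of 124.5 − (161.1) = -36.6 m north and -172.5 − (-163.5) = -9.0 m east.
Residual distance = √((-36.6)² + (-9.0)²) = 37.6 m.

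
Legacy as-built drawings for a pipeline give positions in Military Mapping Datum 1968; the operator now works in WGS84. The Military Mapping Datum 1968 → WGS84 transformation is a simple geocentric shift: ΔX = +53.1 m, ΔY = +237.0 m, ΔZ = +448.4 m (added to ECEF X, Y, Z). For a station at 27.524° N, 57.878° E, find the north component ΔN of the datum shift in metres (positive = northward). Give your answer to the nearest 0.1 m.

ΔN = 291.8 m

At φ = 27.524°, λ = 57.878°: sin φ = 0.462120, cos φ = 0.886817, sin λ = 0.846918, cos λ = 0.531724.
ΔN = −sin φ cos λ·ΔX − sin φ sin λ·ΔY + cos φ·ΔZ = −(0.462120)(0.531724)(53.1) − (0.462120)(0.846918)(237.0) + (0.886817)(448.4) = 291.84 m.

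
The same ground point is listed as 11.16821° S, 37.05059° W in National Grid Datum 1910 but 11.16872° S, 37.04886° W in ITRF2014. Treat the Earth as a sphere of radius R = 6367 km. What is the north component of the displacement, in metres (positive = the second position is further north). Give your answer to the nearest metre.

ΔN = -57 m

Δφ = -11.16872° − -11.16821° = -0.00051°; Δλ = -37.04886° − -37.05059° = +0.00173°.
1° along a meridian = πR/180 = 111125 m.
ΔN = Δφ × 111125 = -56.7 m; ΔE = Δλ × 111125 × cos(-11.16821°) = +0.00173 × 111125 × 0.981063 = 188.6 m.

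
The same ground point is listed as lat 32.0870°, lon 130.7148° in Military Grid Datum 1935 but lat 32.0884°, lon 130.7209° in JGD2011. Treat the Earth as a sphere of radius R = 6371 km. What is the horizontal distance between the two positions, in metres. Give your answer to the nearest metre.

Δφ = 32.0884° − 32.0870° = +0.0014°; Δλ = 130.7209° − 130.7148° = +0.0061°.
1° along a meridian = πR/180 = 111195 m.
ΔN = Δφ × 111195 = 155.7 m; ΔE = Δλ × 111195 × cos(32.0870°) = +0.0061 × 111195 × 0.847242 = 574.7 m.
Distance = √(ΔE² + ΔN²) = √(574.7² + 155.7²) = 595.4 m.

595 m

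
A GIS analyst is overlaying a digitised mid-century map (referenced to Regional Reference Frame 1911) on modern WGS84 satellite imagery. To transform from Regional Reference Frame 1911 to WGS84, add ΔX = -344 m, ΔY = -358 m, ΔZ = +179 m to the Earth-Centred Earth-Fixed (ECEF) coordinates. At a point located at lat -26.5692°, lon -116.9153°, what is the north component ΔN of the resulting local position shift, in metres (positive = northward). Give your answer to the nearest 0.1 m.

ΔN = 372.5 m

The local north axis is (−sin φ cos λ, −sin φ sin λ, cos φ), giving ΔN = 69.650 + 142.780 + 160.097 = 372.53 m.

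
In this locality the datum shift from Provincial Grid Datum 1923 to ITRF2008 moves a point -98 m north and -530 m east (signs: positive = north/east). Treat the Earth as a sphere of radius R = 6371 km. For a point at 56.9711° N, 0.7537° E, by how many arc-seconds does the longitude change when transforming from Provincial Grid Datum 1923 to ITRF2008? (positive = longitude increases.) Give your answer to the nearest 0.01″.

Δλ = -31.48″

At latitude 56.9711°, cos φ = 0.545062.
One radian of longitude at latitude φ spans R cos φ, so Δλ = ΔE / (R cos φ) = -530.0 / (6371000 × 0.545062) = -1.5262e-04 rad = -31.481″.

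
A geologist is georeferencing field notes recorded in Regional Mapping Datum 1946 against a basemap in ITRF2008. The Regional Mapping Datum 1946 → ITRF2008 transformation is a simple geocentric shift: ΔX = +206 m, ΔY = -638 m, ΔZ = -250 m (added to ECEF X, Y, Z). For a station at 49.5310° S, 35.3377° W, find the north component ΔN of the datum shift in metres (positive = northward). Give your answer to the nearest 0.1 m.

At φ = -49.5310°, λ = -35.3377°: sin φ = -0.760757, cos φ = 0.649037, sin λ = -0.578395, cos λ = 0.815757.
ΔN = −sin φ cos λ·ΔX − sin φ sin λ·ΔY + cos φ·ΔZ = −(-0.760757)(0.815757)(206) − (-0.760757)(-0.578395)(-638) + (0.649037)(-250) = 246.31 m.

ΔN = 246.3 m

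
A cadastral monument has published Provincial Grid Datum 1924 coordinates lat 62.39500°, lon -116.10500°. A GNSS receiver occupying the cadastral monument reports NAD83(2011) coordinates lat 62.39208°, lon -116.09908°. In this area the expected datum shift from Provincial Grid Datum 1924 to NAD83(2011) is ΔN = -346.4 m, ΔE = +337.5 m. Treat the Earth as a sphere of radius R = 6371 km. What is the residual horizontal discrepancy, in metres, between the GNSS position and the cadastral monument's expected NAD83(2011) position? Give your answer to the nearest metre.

39 m

Observed coordinate differences: Δφ = -0.00292°, Δλ = +0.00592°.
Converting to metres (1° lat = 111195 m, cos φ = 0.463373): observed ΔN = -324.7 m, observed ΔE = 305.0 m.
Subtracting the expected shift leaves a residual of -324.7 − (-346.4) = 21.7 m north and 305.0 − (337.5) = -32.5 m east.
Residual distance = √(21.7² + (-32.5)²) = 39.1 m.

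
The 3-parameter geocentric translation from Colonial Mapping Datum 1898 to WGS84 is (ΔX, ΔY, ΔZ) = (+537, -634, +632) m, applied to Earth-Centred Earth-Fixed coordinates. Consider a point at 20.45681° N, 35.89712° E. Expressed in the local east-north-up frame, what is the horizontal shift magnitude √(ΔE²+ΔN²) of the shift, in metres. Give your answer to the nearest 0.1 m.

1005.6 m

The local east axis at (φ, λ) is (−sin λ, cos λ, 0), so ΔE = −sin(35.89712°)·537 + cos(35.89712°)·(-634) = -828.45 m.
The local north axis is (−sin φ cos λ, −sin φ sin λ, cos φ), giving ΔN = -152.036 + 129.922 + 592.143 = 570.03 m.
Horizontal magnitude = √(ΔE² + ΔN²) = √((-828.45)² + 570.03²) = 1005.61 m.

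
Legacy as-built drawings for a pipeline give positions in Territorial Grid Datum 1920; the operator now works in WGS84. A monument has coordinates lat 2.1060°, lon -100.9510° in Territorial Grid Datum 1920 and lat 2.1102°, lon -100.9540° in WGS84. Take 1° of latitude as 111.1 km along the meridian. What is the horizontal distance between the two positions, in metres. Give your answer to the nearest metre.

573 m

Δφ = 2.1102° − 2.1060° = +0.0042°; Δλ = -100.9540° − -100.9510° = -0.0030°.
ΔN = Δφ × 111100 = 466.6 m; ΔE = Δλ × 111100 × cos(2.1060°) = -0.0030 × 111100 × 0.999325 = -333.1 m.
Distance = √(ΔE² + ΔN²) = √((-333.1)² + 466.6²) = 573.3 m.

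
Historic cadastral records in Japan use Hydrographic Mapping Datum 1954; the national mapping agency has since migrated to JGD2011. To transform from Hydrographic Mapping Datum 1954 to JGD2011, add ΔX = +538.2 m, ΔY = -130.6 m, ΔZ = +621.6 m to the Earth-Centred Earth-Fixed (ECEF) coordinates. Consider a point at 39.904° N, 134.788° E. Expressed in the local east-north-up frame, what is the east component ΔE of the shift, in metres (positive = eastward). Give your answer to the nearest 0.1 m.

The local east axis at (φ, λ) is (−sin λ, cos λ, 0), so ΔE = −sin(134.788°)·538.2 + cos(134.788°)·(-130.6) = -289.96 m.

ΔE = -290.0 m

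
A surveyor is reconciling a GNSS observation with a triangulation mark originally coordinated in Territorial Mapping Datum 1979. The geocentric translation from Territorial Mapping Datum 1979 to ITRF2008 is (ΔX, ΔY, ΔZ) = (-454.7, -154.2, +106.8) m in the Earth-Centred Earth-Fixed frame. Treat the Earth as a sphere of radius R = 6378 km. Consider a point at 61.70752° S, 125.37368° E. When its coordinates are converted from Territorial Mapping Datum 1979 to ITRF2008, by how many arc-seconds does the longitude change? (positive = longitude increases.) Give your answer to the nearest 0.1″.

sin φ = -0.880540, cos φ = 0.473973, sin λ = 0.815394, cos λ = -0.578907.
East component: ΔE = −sin λ·ΔX + cos λ·ΔY = −(0.815394)(-454.7) + (-0.578907)(-154.2) = 460.03 m.
1° of latitude spans πR/180 = 111317 m; at latitude φ, 1° of longitude spans that × cos φ = 52761.3 m, so Δλ = 460.03 / 52761.3 × 3600 = 31.389″.

Δλ = 31.4″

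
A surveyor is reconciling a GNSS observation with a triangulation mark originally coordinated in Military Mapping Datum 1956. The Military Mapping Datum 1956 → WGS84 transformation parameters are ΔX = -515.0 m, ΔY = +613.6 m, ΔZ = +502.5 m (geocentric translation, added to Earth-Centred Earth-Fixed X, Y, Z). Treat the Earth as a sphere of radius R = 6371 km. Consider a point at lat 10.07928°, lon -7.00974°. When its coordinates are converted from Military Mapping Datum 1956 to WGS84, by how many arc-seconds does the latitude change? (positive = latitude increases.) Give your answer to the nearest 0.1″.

sin φ = 0.175011, cos φ = 0.984567, sin λ = -0.122038, cos λ = 0.992525.
North component: ΔN = −sin φ cos λ·ΔX − sin φ sin λ·ΔY + cos φ·ΔZ = −(0.175011)(0.992525)(-515.0) − (0.175011)(-0.122038)(613.6) + (0.984567)(502.5) = 597.31 m.
1° of latitude spans πR/180 = 111195 m, so Δφ = 597.31 / 111195 × 3600 = 19.338″.

Δφ = 19.3″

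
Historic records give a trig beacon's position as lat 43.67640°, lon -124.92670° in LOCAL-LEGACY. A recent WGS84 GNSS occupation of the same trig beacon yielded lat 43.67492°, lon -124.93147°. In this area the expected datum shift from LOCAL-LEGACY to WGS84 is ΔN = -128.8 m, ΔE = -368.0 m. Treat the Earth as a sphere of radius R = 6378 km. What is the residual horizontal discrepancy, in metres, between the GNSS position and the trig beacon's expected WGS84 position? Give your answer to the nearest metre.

Observed coordinate differences: Δφ = -0.00148°, Δλ = -0.00477°.
Converting to metres (1° lat = 111317 m, cos φ = 0.723252): observed ΔN = -164.7 m, observed ΔE = -384.0 m.
Subtracting the expected shift leaves a residual of -164.7 − (-128.8) = -35.9 m north and -384.0 − (-368.0) = -16.0 m east.
Residual distance = √((-35.9)² + (-16.0)²) = 39.4 m.

39 m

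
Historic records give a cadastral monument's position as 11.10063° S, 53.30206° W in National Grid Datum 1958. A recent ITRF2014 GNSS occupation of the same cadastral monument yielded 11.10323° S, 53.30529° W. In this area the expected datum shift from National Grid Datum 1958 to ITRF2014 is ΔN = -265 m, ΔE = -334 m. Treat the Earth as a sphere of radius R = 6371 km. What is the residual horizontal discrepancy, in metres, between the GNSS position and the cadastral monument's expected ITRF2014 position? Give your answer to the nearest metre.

30 m

Observed coordinate differences: Δφ = -0.00260°, Δλ = -0.00323°.
Converting to metres (1° lat = 111195 m, cos φ = 0.981291): observed ΔN = -289.1 m, observed ΔE = -352.4 m.
Subtracting the expected shift leaves a residual of -289.1 − (-265) = -24.1 m north and -352.4 − (-334) = -18.4 m east.
Residual distance = √((-24.1)² + (-18.4)²) = 30.4 m.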